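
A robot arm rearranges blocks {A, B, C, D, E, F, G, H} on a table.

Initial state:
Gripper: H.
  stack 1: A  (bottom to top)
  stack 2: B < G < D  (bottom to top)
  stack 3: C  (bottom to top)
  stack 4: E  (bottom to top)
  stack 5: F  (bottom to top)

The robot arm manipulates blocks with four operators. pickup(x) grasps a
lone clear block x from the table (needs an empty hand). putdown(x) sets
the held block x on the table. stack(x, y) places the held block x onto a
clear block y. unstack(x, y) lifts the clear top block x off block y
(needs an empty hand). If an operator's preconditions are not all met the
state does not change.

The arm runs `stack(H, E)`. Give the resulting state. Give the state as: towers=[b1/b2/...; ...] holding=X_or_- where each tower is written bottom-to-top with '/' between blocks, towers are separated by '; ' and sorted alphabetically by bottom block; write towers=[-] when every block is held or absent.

towers=[A; B/G/D; C; E/H; F] holding=-

before: towers=[A; B/G/D; C; E; F] holding=H
pre[stack(H, E)]: holding(H) ok, clear(E) ok, H≠E ok
all met → apply stack(H, E)
after:  towers=[A; B/G/D; C; E/H; F] holding=-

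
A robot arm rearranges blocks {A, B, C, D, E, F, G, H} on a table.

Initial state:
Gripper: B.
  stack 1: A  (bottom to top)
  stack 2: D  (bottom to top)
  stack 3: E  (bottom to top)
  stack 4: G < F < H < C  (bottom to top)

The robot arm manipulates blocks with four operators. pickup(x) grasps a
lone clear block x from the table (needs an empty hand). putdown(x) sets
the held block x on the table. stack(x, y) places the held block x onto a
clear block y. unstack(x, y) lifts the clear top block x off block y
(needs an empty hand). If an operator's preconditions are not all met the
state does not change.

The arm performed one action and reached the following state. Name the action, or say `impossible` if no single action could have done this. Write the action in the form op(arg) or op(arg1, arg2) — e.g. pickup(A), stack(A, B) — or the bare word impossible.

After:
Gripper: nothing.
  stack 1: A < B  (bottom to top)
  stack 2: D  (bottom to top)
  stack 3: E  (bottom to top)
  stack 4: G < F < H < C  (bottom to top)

target: towers=[A/B; D; E; G/F/H/C] holding=-
        putdown(B) → towers=[A; B; D; E; G/F/H/C] holding=-
       stack(B, A) → towers=[A/B; D; E; G/F/H/C] holding=-  ← match
       stack(B, E) → towers=[A; D; E/B; G/F/H/C] holding=-
       stack(B, D) → towers=[A; D/B; E; G/F/H/C] holding=-
       stack(B, C) → towers=[A; D; E; G/F/H/C/B] holding=-

stack(B, A)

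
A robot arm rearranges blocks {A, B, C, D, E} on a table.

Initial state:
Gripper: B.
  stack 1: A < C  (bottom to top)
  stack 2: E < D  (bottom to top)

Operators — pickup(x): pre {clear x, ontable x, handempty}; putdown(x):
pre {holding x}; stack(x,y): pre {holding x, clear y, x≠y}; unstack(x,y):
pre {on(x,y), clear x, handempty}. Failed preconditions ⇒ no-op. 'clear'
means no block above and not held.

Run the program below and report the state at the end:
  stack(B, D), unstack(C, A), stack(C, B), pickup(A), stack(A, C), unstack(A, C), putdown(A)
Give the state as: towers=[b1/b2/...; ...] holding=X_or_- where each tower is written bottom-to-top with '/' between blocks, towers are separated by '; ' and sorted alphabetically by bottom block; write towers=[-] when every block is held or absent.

towers=[A; E/D/B/C] holding=-

step 1 (stack(B, D)): towers=[A/C; E/D/B] holding=-
step 2 (unstack(C, A)): towers=[A; E/D/B] holding=C
step 3 (stack(C, B)): towers=[A; E/D/B/C] holding=-
step 4 (pickup(A)): towers=[E/D/B/C] holding=A
step 5 (stack(A, C)): towers=[E/D/B/C/A] holding=-
step 6 (unstack(A, C)): towers=[E/D/B/C] holding=A
step 7 (putdown(A)): towers=[A; E/D/B/C] holding=-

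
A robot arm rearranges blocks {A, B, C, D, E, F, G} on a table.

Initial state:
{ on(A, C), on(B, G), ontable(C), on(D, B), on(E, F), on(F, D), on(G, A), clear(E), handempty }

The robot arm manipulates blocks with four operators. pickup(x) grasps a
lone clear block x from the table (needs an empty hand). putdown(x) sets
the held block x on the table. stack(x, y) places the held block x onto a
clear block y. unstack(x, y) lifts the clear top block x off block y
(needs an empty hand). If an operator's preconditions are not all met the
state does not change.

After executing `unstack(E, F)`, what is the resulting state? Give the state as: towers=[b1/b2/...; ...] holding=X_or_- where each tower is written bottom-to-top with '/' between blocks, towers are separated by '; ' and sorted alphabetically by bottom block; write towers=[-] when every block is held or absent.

towers=[C/A/G/B/D/F] holding=E

before: towers=[C/A/G/B/D/F/E] holding=-
pre[unstack(E, F)]: on(E,F) ✓, clear(E) ✓, handempty ✓
all met → apply unstack(E, F)
after:  towers=[C/A/G/B/D/F] holding=E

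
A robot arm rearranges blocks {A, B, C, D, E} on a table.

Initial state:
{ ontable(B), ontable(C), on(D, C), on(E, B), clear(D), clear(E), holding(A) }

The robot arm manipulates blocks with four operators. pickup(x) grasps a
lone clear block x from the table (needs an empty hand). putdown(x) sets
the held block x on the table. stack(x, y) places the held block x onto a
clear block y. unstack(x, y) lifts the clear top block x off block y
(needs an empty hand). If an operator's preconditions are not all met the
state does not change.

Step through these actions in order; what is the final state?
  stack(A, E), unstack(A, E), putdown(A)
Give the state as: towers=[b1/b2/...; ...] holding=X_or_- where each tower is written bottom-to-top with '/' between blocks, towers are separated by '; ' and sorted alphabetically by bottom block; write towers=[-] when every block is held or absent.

towers=[A; B/E; C/D] holding=-

step 1 (stack(A, E)): towers=[B/E/A; C/D] holding=-
step 2 (unstack(A, E)): towers=[B/E; C/D] holding=A
step 3 (putdown(A)): towers=[A; B/E; C/D] holding=-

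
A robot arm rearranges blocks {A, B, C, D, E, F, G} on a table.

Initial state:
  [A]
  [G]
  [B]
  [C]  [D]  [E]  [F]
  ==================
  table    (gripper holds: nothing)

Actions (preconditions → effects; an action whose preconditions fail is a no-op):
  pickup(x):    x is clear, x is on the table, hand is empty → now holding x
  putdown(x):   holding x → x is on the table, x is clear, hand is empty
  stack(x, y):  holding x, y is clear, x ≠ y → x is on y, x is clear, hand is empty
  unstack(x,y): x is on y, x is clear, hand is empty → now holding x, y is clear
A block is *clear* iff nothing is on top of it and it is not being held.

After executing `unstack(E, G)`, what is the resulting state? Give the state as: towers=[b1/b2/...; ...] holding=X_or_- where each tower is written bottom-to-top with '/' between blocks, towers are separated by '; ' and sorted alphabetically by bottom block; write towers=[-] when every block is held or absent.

towers=[C/B/G/A; D; E; F] holding=-

before: towers=[C/B/G/A; D; E; F] holding=-
pre[unstack(E, G)]: on(E,G) no, clear(E) yes, handempty yes
on(E,G) unmet → unstack(E, G) is a no-op
after:  towers=[C/B/G/A; D; E; F] holding=-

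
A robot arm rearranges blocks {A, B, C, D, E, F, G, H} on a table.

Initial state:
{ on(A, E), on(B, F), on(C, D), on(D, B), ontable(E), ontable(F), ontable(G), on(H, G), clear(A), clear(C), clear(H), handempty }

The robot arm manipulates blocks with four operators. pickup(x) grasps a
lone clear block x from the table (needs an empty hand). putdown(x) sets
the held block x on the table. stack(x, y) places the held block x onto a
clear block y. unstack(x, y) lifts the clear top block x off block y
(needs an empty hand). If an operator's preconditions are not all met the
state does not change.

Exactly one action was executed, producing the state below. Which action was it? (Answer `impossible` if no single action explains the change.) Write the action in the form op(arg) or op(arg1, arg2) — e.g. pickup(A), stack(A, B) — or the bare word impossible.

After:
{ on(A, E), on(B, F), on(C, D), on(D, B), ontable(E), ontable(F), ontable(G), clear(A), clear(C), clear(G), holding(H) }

target: towers=[E/A; F/B/D/C; G] holding=H
     unstack(A, E) → towers=[E; F/B/D/C; G/H] holding=A
     unstack(H, G) → towers=[E/A; F/B/D/C; G] holding=H  ← match
     unstack(C, D) → towers=[E/A; F/B/D; G/H] holding=C

unstack(H, G)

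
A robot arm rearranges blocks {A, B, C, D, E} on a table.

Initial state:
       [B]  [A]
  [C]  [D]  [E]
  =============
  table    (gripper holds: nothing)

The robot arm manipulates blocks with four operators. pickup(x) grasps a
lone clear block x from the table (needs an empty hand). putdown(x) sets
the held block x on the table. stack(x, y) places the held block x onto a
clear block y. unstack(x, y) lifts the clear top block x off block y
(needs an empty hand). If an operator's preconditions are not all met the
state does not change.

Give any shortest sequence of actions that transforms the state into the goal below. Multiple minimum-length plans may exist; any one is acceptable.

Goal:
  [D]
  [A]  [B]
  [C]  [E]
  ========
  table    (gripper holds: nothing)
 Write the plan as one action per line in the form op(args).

unstack(A, E)
stack(A, C)
unstack(B, D)
stack(B, E)
pickup(D)
stack(D, A)

step 1 (unstack(A, E)): towers=[C; D/B; E] holding=A
step 2 (stack(A, C)): towers=[C/A; D/B; E] holding=-
step 3 (unstack(B, D)): towers=[C/A; D; E] holding=B
step 4 (stack(B, E)): towers=[C/A; D; E/B] holding=-
step 5 (pickup(D)): towers=[C/A; E/B] holding=D
step 6 (stack(D, A)): towers=[C/A/D; E/B] holding=-
goal check: towers=[C/A/D; E/B] holding=- — reached (length 6, optimal by BFS)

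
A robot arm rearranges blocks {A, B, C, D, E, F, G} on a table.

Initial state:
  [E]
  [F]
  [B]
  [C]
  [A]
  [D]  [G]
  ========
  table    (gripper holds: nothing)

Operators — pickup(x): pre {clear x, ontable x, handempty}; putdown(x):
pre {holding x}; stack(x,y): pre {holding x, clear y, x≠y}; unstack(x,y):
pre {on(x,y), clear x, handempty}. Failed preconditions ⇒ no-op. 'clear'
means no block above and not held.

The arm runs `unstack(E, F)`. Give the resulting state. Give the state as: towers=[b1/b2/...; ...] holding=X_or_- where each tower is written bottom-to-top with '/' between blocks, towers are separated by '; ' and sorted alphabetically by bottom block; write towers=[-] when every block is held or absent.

before: towers=[D/A/C/B/F/E; G] holding=-
pre[unstack(E, F)]: on(E,F) ✓, clear(E) ✓, handempty ✓
all met → apply unstack(E, F)
after:  towers=[D/A/C/B/F; G] holding=E

towers=[D/A/C/B/F; G] holding=E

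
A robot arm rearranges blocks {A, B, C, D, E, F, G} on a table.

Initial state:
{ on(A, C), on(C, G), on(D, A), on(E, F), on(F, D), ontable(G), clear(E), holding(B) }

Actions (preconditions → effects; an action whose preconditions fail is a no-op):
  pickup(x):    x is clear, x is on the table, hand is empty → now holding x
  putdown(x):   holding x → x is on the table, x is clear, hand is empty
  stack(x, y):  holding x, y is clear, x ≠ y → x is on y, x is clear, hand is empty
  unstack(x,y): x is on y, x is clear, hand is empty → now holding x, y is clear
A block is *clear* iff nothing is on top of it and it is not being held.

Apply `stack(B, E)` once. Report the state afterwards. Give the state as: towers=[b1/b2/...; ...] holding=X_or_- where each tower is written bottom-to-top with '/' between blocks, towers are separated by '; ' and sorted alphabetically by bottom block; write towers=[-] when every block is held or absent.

before: towers=[G/C/A/D/F/E] holding=B
pre[stack(B, E)]: holding(B) ✓, clear(E) ✓, B≠E ✓
all met → apply stack(B, E)
after:  towers=[G/C/A/D/F/E/B] holding=-

towers=[G/C/A/D/F/E/B] holding=-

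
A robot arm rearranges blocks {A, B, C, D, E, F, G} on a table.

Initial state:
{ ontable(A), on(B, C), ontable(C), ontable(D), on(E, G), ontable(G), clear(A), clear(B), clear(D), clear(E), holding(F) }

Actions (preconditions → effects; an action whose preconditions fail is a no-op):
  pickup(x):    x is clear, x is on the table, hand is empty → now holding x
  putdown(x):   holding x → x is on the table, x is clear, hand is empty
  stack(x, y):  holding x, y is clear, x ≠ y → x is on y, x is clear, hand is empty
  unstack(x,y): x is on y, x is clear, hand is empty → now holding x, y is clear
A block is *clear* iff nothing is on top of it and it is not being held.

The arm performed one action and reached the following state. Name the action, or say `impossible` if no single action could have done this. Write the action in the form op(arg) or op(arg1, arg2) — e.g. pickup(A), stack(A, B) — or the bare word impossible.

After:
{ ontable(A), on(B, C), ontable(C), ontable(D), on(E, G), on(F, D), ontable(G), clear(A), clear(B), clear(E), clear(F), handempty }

target: towers=[A; C/B; D/F; G/E] holding=-
        putdown(F) → towers=[A; C/B; D; F; G/E] holding=-
       stack(F, B) → towers=[A; C/B/F; D; G/E] holding=-
       stack(F, D) → towers=[A; C/B; D/F; G/E] holding=-  ← match
       stack(F, A) → towers=[A/F; C/B; D; G/E] holding=-
       stack(F, E) → towers=[A; C/B; D; G/E/F] holding=-

stack(F, D)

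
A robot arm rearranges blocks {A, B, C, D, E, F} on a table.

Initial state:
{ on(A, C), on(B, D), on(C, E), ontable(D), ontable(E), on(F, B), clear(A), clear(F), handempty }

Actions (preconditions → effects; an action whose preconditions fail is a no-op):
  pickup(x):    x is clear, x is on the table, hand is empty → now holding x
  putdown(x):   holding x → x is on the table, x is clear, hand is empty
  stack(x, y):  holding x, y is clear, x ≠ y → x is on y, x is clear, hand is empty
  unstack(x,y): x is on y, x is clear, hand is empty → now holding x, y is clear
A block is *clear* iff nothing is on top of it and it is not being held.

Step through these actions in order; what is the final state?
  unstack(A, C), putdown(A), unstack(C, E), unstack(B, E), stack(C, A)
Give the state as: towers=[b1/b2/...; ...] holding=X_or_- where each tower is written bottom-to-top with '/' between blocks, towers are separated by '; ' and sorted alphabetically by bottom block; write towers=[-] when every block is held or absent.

step 1 (unstack(A, C)): towers=[D/B/F; E/C] holding=A
step 2 (putdown(A)): towers=[A; D/B/F; E/C] holding=-
step 3 (unstack(C, E)): towers=[A; D/B/F; E] holding=C
step 4 (unstack(B, E)) [no-op]: towers=[A; D/B/F; E] holding=C
step 5 (stack(C, A)): towers=[A/C; D/B/F; E] holding=-

towers=[A/C; D/B/F; E] holding=-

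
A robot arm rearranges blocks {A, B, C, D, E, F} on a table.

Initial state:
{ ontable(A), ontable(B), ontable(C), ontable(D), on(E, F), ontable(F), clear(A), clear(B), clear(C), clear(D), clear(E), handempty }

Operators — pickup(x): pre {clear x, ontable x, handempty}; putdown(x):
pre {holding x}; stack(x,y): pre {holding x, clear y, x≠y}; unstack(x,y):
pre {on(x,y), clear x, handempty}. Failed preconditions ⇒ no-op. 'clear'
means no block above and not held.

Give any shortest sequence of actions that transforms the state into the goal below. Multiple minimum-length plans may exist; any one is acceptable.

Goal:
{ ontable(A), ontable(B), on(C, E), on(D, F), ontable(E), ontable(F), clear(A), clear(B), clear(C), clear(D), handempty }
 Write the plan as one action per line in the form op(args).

step 1 (unstack(E, F)): towers=[A; B; C; D; F] holding=E
step 2 (putdown(E)): towers=[A; B; C; D; E; F] holding=-
step 3 (pickup(D)): towers=[A; B; C; E; F] holding=D
step 4 (stack(D, F)): towers=[A; B; C; E; F/D] holding=-
step 5 (pickup(C)): towers=[A; B; E; F/D] holding=C
step 6 (stack(C, E)): towers=[A; B; E/C; F/D] holding=-
goal check: towers=[A; B; E/C; F/D] holding=- — reached (length 6, optimal by BFS)

unstack(E, F)
putdown(E)
pickup(D)
stack(D, F)
pickup(C)
stack(C, E)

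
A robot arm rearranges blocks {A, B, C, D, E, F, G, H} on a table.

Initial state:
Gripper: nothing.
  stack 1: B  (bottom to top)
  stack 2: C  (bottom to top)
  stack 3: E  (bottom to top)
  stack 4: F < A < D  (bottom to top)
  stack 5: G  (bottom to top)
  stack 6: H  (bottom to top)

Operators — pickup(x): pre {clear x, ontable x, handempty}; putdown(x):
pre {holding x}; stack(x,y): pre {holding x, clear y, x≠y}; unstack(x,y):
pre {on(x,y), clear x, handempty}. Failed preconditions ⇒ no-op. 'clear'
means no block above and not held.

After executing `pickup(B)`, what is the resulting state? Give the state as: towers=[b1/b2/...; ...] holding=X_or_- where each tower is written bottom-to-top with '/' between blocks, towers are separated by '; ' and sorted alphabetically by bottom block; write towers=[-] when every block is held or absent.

before: towers=[B; C; E; F/A/D; G; H] holding=-
pre[pickup(B)]: clear(B) ✓, ontable(B) ✓, handempty ✓
all met → apply pickup(B)
after:  towers=[C; E; F/A/D; G; H] holding=B

towers=[C; E; F/A/D; G; H] holding=B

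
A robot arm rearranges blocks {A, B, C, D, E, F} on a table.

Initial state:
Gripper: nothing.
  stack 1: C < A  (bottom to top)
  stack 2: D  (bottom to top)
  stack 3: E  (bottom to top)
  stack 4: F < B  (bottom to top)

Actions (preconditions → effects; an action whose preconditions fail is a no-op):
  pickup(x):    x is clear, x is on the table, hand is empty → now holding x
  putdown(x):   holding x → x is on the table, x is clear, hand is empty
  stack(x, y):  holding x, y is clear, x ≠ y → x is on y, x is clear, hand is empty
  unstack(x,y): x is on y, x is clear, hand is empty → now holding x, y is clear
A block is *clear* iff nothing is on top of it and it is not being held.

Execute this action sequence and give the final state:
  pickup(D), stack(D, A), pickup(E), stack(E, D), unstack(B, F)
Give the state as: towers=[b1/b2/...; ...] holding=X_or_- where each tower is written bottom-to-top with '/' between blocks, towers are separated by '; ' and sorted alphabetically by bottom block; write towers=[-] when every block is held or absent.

step 1 (pickup(D)): towers=[C/A; E; F/B] holding=D
step 2 (stack(D, A)): towers=[C/A/D; E; F/B] holding=-
step 3 (pickup(E)): towers=[C/A/D; F/B] holding=E
step 4 (stack(E, D)): towers=[C/A/D/E; F/B] holding=-
step 5 (unstack(B, F)): towers=[C/A/D/E; F] holding=B

towers=[C/A/D/E; F] holding=B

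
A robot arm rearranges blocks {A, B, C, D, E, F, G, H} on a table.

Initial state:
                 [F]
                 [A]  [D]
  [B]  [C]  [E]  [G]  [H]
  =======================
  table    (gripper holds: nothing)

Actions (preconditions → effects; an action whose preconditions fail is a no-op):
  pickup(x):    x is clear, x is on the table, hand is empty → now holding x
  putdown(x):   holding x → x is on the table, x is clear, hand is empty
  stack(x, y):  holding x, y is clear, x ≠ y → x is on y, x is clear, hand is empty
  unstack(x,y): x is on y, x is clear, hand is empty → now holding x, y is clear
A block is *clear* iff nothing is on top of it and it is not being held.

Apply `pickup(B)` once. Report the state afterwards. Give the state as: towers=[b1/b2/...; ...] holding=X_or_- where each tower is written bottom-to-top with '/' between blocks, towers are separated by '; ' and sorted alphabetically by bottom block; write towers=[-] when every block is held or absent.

towers=[C; E; G/A/F; H/D] holding=B

before: towers=[B; C; E; G/A/F; H/D] holding=-
pre[pickup(B)]: clear(B) ✓, ontable(B) ✓, handempty ✓
all met → apply pickup(B)
after:  towers=[C; E; G/A/F; H/D] holding=B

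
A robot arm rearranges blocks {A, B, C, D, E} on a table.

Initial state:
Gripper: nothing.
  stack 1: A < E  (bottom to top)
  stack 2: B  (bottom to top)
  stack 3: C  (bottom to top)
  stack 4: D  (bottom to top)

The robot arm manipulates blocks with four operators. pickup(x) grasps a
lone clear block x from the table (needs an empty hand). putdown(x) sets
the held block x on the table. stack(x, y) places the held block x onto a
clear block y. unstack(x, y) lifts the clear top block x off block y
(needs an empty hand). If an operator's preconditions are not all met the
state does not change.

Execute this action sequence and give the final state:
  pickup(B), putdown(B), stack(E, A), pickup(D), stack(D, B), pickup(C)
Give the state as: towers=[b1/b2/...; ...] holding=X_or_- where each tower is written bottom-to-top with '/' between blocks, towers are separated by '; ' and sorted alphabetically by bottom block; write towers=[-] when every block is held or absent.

towers=[A/E; B/D] holding=C

step 1 (pickup(B)): towers=[A/E; C; D] holding=B
step 2 (putdown(B)): towers=[A/E; B; C; D] holding=-
step 3 (stack(E, A)) [no-op]: towers=[A/E; B; C; D] holding=-
step 4 (pickup(D)): towers=[A/E; B; C] holding=D
step 5 (stack(D, B)): towers=[A/E; B/D; C] holding=-
step 6 (pickup(C)): towers=[A/E; B/D] holding=C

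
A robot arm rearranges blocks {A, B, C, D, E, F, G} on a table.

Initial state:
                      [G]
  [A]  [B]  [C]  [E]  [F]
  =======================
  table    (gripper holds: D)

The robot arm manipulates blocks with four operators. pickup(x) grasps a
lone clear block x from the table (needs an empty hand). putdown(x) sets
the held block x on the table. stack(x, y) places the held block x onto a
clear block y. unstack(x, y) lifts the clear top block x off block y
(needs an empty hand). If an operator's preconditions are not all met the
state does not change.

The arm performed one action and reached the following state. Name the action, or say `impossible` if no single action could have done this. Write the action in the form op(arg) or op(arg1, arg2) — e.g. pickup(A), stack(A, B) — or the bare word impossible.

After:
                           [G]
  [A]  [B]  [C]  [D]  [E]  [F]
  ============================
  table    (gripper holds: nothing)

putdown(D)

target: towers=[A; B; C; D; E; F/G] holding=-
        putdown(D) → towers=[A; B; C; D; E; F/G] holding=-  ← match
       stack(D, B) → towers=[A; B/D; C; E; F/G] holding=-
       stack(D, G) → towers=[A; B; C; E; F/G/D] holding=-
       stack(D, A) → towers=[A/D; B; C; E; F/G] holding=-
       stack(D, E) → towers=[A; B; C; E/D; F/G] holding=-
       stack(D, C) → towers=[A; B; C/D; E; F/G] holding=-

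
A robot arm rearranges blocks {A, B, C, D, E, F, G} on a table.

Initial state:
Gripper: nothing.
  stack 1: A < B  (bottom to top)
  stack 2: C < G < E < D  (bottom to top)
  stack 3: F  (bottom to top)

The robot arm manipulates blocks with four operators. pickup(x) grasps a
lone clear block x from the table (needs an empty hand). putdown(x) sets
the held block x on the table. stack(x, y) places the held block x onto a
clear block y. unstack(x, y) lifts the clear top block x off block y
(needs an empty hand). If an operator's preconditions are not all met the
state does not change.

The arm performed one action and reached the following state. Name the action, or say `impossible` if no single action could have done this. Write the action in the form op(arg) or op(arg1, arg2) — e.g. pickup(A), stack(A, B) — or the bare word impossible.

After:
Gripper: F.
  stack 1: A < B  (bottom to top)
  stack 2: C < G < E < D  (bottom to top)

pickup(F)

target: towers=[A/B; C/G/E/D] holding=F
     unstack(B, A) → towers=[A; C/G/E/D; F] holding=B
         pickup(F) → towers=[A/B; C/G/E/D] holding=F  ← match
     unstack(D, E) → towers=[A/B; C/G/E; F] holding=D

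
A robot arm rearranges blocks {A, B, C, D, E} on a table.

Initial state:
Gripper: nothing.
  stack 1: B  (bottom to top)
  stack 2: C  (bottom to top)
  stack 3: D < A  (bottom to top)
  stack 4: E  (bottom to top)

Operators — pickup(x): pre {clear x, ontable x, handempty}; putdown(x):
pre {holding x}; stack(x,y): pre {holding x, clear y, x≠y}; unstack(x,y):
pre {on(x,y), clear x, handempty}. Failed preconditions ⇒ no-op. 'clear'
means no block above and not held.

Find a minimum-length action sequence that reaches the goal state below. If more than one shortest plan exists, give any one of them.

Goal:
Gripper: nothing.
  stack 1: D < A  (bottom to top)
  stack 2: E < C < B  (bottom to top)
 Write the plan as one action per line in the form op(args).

step 1 (pickup(C)): towers=[B; D/A; E] holding=C
step 2 (stack(C, E)): towers=[B; D/A; E/C] holding=-
step 3 (pickup(B)): towers=[D/A; E/C] holding=B
step 4 (stack(B, C)): towers=[D/A; E/C/B] holding=-
goal check: towers=[D/A; E/C/B] holding=- — reached (length 4, optimal by BFS)

pickup(C)
stack(C, E)
pickup(B)
stack(B, C)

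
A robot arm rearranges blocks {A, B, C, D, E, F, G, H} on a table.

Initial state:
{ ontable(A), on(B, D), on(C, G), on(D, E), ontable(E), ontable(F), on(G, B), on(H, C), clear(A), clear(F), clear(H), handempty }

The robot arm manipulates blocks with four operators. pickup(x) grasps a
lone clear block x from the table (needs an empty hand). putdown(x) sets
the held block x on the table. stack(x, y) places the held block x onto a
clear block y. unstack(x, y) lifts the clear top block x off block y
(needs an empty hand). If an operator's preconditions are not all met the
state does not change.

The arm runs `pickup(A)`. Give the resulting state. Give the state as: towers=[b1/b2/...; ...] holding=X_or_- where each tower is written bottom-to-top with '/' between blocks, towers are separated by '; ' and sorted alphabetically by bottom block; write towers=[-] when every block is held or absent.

towers=[E/D/B/G/C/H; F] holding=A

before: towers=[A; E/D/B/G/C/H; F] holding=-
pre[pickup(A)]: clear(A) ok, ontable(A) ok, handempty ok
all met → apply pickup(A)
after:  towers=[E/D/B/G/C/H; F] holding=A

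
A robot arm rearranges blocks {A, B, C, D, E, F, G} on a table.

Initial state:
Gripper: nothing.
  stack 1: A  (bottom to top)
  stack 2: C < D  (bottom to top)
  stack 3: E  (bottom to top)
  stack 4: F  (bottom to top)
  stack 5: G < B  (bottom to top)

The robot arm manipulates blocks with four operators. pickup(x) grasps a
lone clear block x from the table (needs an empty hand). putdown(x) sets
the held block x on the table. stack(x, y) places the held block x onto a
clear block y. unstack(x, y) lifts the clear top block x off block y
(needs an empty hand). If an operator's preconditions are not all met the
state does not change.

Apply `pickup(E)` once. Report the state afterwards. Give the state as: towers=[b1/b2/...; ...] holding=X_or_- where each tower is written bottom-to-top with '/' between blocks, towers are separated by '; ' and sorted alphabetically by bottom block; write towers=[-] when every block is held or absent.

before: towers=[A; C/D; E; F; G/B] holding=-
pre[pickup(E)]: clear(E) ok, ontable(E) ok, handempty ok
all met → apply pickup(E)
after:  towers=[A; C/D; F; G/B] holding=E

towers=[A; C/D; F; G/B] holding=E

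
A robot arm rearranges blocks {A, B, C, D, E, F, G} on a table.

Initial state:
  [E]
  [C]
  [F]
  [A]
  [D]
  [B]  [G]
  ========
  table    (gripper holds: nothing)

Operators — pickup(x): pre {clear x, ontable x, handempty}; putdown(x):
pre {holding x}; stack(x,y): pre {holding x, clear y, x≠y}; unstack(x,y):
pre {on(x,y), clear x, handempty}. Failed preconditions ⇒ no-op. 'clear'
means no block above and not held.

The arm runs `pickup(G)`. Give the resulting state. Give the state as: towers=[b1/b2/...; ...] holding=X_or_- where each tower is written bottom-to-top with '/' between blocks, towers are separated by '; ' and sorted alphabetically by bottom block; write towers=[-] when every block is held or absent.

before: towers=[B/D/A/F/C/E; G] holding=-
pre[pickup(G)]: clear(G) yes, ontable(G) yes, handempty yes
all met → apply pickup(G)
after:  towers=[B/D/A/F/C/E] holding=G

towers=[B/D/A/F/C/E] holding=G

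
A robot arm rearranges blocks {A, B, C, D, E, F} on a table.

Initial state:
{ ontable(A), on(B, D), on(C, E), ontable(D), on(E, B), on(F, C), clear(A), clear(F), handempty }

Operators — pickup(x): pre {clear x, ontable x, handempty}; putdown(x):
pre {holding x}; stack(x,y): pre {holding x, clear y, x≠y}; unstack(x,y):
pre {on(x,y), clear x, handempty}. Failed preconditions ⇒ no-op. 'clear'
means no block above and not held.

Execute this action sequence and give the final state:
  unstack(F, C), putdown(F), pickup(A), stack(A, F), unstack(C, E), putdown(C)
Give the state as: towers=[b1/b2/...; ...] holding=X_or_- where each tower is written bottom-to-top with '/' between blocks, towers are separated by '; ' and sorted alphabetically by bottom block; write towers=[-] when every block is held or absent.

towers=[C; D/B/E; F/A] holding=-

step 1 (unstack(F, C)): towers=[A; D/B/E/C] holding=F
step 2 (putdown(F)): towers=[A; D/B/E/C; F] holding=-
step 3 (pickup(A)): towers=[D/B/E/C; F] holding=A
step 4 (stack(A, F)): towers=[D/B/E/C; F/A] holding=-
step 5 (unstack(C, E)): towers=[D/B/E; F/A] holding=C
step 6 (putdown(C)): towers=[C; D/B/E; F/A] holding=-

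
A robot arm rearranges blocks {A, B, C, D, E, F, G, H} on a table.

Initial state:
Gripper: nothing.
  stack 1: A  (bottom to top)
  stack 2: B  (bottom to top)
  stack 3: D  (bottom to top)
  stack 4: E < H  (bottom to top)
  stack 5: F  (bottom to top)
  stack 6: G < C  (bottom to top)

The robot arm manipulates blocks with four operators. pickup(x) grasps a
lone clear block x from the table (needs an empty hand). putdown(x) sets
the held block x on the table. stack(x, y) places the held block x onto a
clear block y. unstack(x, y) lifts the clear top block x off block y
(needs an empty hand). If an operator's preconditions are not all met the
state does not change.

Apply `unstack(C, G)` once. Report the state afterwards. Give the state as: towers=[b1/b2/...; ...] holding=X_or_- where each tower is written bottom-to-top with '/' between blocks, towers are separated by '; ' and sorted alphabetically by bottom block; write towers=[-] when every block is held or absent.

before: towers=[A; B; D; E/H; F; G/C] holding=-
pre[unstack(C, G)]: on(C,G) ok, clear(C) ok, handempty ok
all met → apply unstack(C, G)
after:  towers=[A; B; D; E/H; F; G] holding=C

towers=[A; B; D; E/H; F; G] holding=C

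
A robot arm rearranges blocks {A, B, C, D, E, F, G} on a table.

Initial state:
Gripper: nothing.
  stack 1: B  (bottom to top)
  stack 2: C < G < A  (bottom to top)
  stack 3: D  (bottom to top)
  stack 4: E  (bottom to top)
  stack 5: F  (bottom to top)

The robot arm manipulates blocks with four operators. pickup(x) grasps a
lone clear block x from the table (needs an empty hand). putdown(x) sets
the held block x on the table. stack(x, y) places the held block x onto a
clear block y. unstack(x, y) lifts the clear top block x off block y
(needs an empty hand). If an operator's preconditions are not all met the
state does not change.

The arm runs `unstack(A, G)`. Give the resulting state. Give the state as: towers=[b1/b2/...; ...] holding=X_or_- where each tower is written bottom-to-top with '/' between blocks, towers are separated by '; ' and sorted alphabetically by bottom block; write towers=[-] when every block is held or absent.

towers=[B; C/G; D; E; F] holding=A

before: towers=[B; C/G/A; D; E; F] holding=-
pre[unstack(A, G)]: on(A,G) ok, clear(A) ok, handempty ok
all met → apply unstack(A, G)
after:  towers=[B; C/G; D; E; F] holding=A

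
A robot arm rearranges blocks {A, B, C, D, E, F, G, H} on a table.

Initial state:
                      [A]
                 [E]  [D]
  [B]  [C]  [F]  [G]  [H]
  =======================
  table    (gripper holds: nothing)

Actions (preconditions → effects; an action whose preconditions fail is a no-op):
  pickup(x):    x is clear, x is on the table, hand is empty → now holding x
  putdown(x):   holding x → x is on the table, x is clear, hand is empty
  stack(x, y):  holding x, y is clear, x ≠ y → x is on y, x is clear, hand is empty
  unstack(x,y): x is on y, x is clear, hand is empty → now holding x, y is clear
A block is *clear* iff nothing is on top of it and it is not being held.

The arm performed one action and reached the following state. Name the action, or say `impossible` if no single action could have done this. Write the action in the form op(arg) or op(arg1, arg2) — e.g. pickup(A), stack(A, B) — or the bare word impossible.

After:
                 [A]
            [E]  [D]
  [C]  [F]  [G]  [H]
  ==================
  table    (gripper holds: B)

target: towers=[C; F; G/E; H/D/A] holding=B
     unstack(A, D) → towers=[B; C; F; G/E; H/D] holding=A
     unstack(E, G) → towers=[B; C; F; G; H/D/A] holding=E
         pickup(B) → towers=[C; F; G/E; H/D/A] holding=B  ← match
         pickup(F) → towers=[B; C; G/E; H/D/A] holding=F
         pickup(C) → towers=[B; F; G/E; H/D/A] holding=C

pickup(B)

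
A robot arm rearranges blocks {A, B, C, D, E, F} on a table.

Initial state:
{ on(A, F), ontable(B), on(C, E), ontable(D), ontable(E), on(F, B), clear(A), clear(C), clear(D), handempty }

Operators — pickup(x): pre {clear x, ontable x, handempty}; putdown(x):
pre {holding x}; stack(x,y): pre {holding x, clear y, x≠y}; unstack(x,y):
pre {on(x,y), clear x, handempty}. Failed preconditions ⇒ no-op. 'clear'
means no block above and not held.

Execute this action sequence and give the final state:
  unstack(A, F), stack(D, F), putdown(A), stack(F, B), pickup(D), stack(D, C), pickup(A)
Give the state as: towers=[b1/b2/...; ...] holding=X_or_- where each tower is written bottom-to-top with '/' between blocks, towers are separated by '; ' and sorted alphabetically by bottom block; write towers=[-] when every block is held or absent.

towers=[B/F; E/C/D] holding=A

step 1 (unstack(A, F)): towers=[B/F; D; E/C] holding=A
step 2 (stack(D, F)) [no-op]: towers=[B/F; D; E/C] holding=A
step 3 (putdown(A)): towers=[A; B/F; D; E/C] holding=-
step 4 (stack(F, B)) [no-op]: towers=[A; B/F; D; E/C] holding=-
step 5 (pickup(D)): towers=[A; B/F; E/C] holding=D
step 6 (stack(D, C)): towers=[A; B/F; E/C/D] holding=-
step 7 (pickup(A)): towers=[B/F; E/C/D] holding=A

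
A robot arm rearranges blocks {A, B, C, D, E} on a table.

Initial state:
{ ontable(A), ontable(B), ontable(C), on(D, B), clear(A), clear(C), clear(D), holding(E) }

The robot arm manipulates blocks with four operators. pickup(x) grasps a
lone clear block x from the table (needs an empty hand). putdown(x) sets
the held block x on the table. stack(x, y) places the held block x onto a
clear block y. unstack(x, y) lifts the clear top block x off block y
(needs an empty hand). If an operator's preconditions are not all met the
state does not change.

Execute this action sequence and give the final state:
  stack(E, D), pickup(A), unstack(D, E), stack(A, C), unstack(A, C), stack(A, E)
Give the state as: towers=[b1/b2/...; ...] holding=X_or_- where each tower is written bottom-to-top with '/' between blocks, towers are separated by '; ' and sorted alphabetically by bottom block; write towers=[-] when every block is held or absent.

step 1 (stack(E, D)): towers=[A; B/D/E; C] holding=-
step 2 (pickup(A)): towers=[B/D/E; C] holding=A
step 3 (unstack(D, E)) [no-op]: towers=[B/D/E; C] holding=A
step 4 (stack(A, C)): towers=[B/D/E; C/A] holding=-
step 5 (unstack(A, C)): towers=[B/D/E; C] holding=A
step 6 (stack(A, E)): towers=[B/D/E/A; C] holding=-

towers=[B/D/E/A; C] holding=-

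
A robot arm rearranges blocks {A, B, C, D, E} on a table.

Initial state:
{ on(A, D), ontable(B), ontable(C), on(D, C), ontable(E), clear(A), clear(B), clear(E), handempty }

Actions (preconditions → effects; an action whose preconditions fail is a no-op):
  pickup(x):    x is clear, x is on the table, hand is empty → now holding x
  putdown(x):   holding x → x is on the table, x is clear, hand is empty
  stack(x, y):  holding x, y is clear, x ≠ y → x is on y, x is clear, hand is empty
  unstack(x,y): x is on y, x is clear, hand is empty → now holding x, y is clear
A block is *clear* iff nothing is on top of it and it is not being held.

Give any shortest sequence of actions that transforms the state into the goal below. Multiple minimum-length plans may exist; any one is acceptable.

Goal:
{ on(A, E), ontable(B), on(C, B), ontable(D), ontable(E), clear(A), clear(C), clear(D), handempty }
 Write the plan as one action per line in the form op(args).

unstack(A, D)
stack(A, E)
unstack(D, C)
putdown(D)
pickup(C)
stack(C, B)

step 1 (unstack(A, D)): towers=[B; C/D; E] holding=A
step 2 (stack(A, E)): towers=[B; C/D; E/A] holding=-
step 3 (unstack(D, C)): towers=[B; C; E/A] holding=D
step 4 (putdown(D)): towers=[B; C; D; E/A] holding=-
step 5 (pickup(C)): towers=[B; D; E/A] holding=C
step 6 (stack(C, B)): towers=[B/C; D; E/A] holding=-
goal check: towers=[B/C; D; E/A] holding=- — reached (length 6, optimal by BFS)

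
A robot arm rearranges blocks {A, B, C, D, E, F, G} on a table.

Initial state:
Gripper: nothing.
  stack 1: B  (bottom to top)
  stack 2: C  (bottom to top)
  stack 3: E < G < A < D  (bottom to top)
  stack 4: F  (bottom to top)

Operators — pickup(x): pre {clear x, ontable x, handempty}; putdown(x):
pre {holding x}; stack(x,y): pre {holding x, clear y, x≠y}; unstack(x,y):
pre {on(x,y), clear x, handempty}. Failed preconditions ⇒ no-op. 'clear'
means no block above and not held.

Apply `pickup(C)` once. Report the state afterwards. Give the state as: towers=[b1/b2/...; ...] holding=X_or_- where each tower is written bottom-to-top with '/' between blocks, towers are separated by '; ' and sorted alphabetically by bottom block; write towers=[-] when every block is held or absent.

before: towers=[B; C; E/G/A/D; F] holding=-
pre[pickup(C)]: clear(C) yes, ontable(C) yes, handempty yes
all met → apply pickup(C)
after:  towers=[B; E/G/A/D; F] holding=C

towers=[B; E/G/A/D; F] holding=C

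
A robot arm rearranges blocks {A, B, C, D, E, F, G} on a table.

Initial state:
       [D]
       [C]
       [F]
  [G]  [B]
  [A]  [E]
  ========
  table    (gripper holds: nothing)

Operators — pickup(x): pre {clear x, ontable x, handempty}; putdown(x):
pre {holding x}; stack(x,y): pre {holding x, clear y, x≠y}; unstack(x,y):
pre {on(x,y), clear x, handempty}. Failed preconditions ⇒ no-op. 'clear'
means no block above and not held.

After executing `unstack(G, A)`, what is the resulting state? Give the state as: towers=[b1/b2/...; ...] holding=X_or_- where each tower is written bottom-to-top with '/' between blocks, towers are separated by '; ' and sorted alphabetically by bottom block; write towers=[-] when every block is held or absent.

towers=[A; E/B/F/C/D] holding=G

before: towers=[A/G; E/B/F/C/D] holding=-
pre[unstack(G, A)]: on(G,A) yes, clear(G) yes, handempty yes
all met → apply unstack(G, A)
after:  towers=[A; E/B/F/C/D] holding=G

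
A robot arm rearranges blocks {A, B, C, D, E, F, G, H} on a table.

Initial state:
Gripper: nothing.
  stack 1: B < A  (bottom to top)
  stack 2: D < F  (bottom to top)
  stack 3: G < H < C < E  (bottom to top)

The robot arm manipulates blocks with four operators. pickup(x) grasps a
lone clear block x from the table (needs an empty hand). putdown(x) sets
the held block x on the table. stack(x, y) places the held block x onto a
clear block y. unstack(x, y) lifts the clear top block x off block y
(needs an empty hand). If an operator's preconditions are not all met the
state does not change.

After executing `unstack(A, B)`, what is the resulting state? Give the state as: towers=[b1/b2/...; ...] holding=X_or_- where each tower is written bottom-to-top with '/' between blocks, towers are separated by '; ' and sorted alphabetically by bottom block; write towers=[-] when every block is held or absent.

towers=[B; D/F; G/H/C/E] holding=A

before: towers=[B/A; D/F; G/H/C/E] holding=-
pre[unstack(A, B)]: on(A,B) ok, clear(A) ok, handempty ok
all met → apply unstack(A, B)
after:  towers=[B; D/F; G/H/C/E] holding=A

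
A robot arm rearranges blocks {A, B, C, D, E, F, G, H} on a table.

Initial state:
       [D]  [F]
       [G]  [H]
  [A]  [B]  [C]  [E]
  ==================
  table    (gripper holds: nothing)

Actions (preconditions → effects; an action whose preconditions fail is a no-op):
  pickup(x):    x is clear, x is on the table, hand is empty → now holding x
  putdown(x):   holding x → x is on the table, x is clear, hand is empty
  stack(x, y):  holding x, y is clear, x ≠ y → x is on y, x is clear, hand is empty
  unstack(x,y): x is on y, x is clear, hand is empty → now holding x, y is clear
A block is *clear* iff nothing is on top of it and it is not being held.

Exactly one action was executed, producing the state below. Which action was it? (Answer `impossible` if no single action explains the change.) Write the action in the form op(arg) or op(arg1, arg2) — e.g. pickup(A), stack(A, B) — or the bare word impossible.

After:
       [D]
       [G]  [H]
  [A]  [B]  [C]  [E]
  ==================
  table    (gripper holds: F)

target: towers=[A; B/G/D; C/H; E] holding=F
         pickup(A) → towers=[B/G/D; C/H/F; E] holding=A
         pickup(E) → towers=[A; B/G/D; C/H/F] holding=E
     unstack(F, H) → towers=[A; B/G/D; C/H; E] holding=F  ← match
     unstack(D, G) → towers=[A; B/G; C/H/F; E] holding=D

unstack(F, H)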